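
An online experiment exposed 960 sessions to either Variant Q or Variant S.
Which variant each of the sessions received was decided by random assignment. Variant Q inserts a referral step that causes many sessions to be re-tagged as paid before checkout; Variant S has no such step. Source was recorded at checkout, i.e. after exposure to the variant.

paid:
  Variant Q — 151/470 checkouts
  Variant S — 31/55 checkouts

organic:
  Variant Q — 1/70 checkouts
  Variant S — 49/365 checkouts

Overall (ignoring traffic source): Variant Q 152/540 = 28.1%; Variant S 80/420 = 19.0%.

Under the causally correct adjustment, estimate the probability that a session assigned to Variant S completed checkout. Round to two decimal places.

0.19

The stratified and pooled comparisons disagree (Variant S wins within each traffic source; Variant Q wins overall), so the answer turns on the causal role of traffic source.
Because the variant influences traffic source, traffic source is a post-treatment mediator, not a confounder. Stratifying on it would bias the estimate; the causal effect is the crude pooled difference.
So P(outcome | do(Variant S)) is just the pooled rate for Variant S: 80/420 = 0.190.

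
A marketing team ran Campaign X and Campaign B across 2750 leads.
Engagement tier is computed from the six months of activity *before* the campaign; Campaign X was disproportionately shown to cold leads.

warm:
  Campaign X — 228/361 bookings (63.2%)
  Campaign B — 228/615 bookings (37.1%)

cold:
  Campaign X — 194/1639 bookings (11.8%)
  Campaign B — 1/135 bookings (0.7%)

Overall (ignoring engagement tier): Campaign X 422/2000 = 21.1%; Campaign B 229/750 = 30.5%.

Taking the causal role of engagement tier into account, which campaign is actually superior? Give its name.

Campaign X

Engagement tier satisfies the back-door criterion: it is not a descendant of the campaign, and it blocks the spurious path from campaign to outcome. Adjusting for it (i.e., using the within-engagement tier rates) gives the causal effect.
Within each level — warm: 63.2% vs 37.1%; cold: 11.8% vs 0.7% — Campaign X is higher every time.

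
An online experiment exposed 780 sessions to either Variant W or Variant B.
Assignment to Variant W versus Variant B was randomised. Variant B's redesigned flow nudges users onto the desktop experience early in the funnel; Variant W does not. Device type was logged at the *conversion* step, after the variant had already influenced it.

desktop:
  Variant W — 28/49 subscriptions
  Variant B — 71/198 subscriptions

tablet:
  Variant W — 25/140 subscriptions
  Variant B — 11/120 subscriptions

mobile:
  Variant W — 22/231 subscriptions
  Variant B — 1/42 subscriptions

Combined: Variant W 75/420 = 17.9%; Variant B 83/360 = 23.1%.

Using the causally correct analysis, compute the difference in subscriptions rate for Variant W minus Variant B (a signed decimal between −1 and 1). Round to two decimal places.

Variant W is higher inside every device type stratum but Variant B is higher in aggregate. Whether to stratify depends on how device type relates to the variant.
Because the variant influences device type, device type is a post-treatment mediator, not a confounder. Stratifying on it would bias the estimate; the causal effect is the crude pooled difference.
The causal difference is the pooled difference: 0.179 − 0.231 = -0.052.

-0.05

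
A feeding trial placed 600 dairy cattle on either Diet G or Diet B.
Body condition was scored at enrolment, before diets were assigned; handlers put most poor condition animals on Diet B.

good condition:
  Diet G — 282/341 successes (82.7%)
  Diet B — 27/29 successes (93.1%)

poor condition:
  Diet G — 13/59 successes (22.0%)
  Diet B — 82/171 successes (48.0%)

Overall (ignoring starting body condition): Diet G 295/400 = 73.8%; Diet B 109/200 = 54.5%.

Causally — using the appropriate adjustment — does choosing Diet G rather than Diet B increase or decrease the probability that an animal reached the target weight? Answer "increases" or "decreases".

Starting body condition differs across diets for reasons unrelated to any effect of the diet itself, and it separately predicts the outcome — a classic confounder. We must compare within starting body condition levels.
Within each level — good condition: 82.7% vs 93.1%; poor condition: 22.0% vs 48.0% — Diet B is higher every time.

decreases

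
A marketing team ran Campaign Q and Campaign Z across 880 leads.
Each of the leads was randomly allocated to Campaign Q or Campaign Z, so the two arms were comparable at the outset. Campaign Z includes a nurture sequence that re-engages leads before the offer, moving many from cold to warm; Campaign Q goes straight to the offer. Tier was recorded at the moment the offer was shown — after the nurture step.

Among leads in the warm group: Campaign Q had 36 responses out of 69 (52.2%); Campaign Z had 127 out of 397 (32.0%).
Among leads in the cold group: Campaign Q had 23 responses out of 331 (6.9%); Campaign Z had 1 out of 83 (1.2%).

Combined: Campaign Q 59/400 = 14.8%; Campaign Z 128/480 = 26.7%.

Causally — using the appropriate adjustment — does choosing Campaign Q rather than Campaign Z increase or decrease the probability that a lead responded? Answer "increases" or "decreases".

Within every engagement tier level Campaign Q has the higher rate, yet pooled Campaign Z does — Simpson's reversal.
Engagement tier here is a post-treatment variable shaped by the campaign; conditioning on it would introduce bias rather than remove it. The overall comparison is the causal one.
Pooled: Campaign Q 14.8% vs Campaign Z 26.7%; Campaign Z is higher overall.

decreases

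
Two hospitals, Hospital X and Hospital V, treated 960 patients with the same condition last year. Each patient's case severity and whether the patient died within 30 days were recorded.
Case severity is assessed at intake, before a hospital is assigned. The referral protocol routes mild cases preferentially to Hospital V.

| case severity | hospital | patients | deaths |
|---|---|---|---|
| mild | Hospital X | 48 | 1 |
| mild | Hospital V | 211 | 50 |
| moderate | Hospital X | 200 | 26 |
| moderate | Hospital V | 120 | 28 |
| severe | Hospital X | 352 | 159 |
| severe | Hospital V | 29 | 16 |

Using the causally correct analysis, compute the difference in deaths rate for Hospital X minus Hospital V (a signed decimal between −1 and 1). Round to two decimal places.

Since case severity is a pre-existing factor (not a product of the hospital) and it affects the outcome on its own, it is a confounder. The stratified rates, not the pooled rate, identify the causal effect.
Adjusting over the population distribution of case severity: 0.270·(0.021−0.237) + 0.333·(0.130−0.233) + 0.397·(0.452−0.552) = -0.132.

-0.13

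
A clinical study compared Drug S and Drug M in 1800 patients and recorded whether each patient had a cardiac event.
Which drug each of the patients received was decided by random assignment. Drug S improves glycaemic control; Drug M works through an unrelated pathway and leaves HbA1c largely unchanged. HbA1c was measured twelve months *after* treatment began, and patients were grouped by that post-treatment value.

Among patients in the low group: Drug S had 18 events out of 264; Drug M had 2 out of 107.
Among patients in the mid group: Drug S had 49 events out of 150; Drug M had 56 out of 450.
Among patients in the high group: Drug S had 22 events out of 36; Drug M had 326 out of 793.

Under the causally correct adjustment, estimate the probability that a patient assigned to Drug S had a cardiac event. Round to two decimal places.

0.20

The distribution of HbA1c is itself part of what the drug does — it is an intermediate outcome. Holding it fixed would remove that part of the effect; the total effect is the pooled difference.
So P(outcome | do(Drug S)) is just the pooled rate for Drug S: 89/450 = 0.198.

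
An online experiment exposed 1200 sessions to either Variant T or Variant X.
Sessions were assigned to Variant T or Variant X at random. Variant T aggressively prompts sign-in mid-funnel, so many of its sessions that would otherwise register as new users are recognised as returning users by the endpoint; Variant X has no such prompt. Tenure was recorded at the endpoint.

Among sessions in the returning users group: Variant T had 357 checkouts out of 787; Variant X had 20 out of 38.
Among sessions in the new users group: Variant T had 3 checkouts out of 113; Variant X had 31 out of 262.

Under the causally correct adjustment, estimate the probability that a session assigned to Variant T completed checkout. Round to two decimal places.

0.40

The stratified and pooled comparisons disagree (Variant X wins within each user tenure; Variant T wins overall), so the answer turns on the causal role of user tenure.
User tenure is recorded after the variant and is itself shifted by it — it sits on the causal path from variant to outcome. Conditioning on a mediator would strip out part of the effect we want; the pooled comparison gives the total causal effect.
So P(outcome | do(Variant T)) is just the pooled rate for Variant T: 360/900 = 0.400.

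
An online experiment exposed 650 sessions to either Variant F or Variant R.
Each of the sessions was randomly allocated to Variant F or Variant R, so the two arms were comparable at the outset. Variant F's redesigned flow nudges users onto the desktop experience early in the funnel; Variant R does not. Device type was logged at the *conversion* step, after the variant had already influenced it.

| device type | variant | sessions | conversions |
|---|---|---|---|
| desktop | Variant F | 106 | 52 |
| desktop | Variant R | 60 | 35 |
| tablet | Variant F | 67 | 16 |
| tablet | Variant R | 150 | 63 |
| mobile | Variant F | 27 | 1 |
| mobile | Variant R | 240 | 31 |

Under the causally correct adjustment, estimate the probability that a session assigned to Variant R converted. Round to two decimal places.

0.29

Variant R is higher inside every device type stratum but Variant F is higher in aggregate. Whether to stratify depends on how device type relates to the variant.
Device type is recorded after the variant and is itself shifted by it — it sits on the causal path from variant to outcome. Conditioning on a mediator would strip out part of the effect we want; the pooled comparison gives the total causal effect.
So P(outcome | do(Variant R)) is just the pooled rate for Variant R: 129/450 = 0.287.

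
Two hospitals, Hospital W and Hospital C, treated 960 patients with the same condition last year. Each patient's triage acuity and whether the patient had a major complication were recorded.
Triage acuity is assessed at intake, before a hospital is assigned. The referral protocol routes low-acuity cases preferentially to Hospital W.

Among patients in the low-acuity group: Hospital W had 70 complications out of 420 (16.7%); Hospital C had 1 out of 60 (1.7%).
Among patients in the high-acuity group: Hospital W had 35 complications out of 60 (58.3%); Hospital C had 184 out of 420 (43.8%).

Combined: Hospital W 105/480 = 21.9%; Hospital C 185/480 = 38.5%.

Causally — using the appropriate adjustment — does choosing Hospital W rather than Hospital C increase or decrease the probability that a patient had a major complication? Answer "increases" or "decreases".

increases

The imbalance in triage acuity arose from how patients were allocated, not from anything the hospital did; and triage acuity independently affects the outcome. The pooled gap is confounded — condition on triage acuity.
Within each level — low-acuity: 16.7% vs 1.7%; high-acuity: 58.3% vs 43.8% — Hospital C is lower every time.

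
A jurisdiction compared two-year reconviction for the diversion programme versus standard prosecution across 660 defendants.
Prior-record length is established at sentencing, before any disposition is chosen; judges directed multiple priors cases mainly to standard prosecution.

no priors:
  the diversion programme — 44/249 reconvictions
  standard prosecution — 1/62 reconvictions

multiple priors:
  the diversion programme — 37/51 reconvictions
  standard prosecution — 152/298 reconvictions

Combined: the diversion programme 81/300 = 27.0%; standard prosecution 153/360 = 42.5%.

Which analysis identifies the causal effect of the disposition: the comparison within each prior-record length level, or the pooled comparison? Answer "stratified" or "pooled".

Within every prior-record length level standard prosecution has the lower rate, yet pooled the diversion programme does — Simpson's reversal.
Prior-record length satisfies the back-door criterion: it is not a descendant of the disposition, and it blocks the spurious path from disposition to outcome. Adjusting for it (i.e., using the within-prior-record length rates) gives the causal effect.
Within each level — no priors: 17.7% vs 1.6%; multiple priors: 72.5% vs 51.0% — standard prosecution is lower every time.

stratified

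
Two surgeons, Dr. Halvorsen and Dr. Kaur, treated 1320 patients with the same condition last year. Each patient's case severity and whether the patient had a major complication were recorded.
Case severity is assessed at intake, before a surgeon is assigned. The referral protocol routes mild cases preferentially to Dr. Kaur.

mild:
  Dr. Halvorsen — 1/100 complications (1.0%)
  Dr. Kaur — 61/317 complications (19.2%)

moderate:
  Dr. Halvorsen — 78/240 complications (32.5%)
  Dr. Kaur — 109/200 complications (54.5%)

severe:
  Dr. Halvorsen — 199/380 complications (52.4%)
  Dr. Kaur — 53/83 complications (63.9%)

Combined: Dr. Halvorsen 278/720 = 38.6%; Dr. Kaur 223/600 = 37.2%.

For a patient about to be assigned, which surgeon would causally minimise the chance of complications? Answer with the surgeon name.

Dr. Halvorsen

Case severity differs across surgeons for reasons unrelated to any effect of the surgeon itself, and it separately predicts the outcome — a classic confounder. We must compare within case severity levels.
Within each level — mild: 1.0% vs 19.2%; moderate: 32.5% vs 54.5%; severe: 52.4% vs 63.9% — Dr. Halvorsen is lower every time.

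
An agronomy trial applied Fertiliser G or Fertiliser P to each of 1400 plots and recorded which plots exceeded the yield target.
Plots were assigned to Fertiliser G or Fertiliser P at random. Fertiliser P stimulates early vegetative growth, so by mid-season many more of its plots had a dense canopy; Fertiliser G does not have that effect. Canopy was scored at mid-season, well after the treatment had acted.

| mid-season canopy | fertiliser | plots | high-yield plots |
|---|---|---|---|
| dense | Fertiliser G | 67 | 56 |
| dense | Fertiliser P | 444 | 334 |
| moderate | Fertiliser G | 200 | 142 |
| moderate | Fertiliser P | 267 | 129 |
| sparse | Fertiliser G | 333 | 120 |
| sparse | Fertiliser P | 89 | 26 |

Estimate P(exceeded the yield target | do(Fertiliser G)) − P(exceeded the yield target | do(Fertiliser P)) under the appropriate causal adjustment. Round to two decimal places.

Mid-season canopy lies on the pathway fertiliser → mid-season canopy → outcome, so adjusting for it blocks the indirect effect. For the total causal effect of fertiliser, use the unadjusted pooled rates.
The causal difference is the pooled difference: 0.530 − 0.611 = -0.081.

-0.08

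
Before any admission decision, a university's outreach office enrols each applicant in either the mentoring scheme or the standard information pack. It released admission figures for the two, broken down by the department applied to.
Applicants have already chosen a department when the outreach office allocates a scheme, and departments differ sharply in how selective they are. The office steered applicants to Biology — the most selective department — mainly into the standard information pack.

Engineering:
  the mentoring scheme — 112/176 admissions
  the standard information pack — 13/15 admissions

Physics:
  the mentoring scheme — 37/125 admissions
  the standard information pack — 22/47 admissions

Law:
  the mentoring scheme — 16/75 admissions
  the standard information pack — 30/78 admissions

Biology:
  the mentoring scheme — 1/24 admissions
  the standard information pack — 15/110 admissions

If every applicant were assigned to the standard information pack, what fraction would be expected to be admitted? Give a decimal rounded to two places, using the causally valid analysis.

Within every department level the standard information pack has the higher rate, yet pooled the mentoring scheme does — Simpson's reversal.
Here department is a common cause — it drives both which outreach scheme a case falls under and the outcome. The crude comparison mixes populations; the stratum-specific rates are the causally relevant ones.
Standardising the standard information pack to the population department mix: 0.294·13/15 + 0.265·22/47 + 0.235·30/78 + 0.206·15/110 = 0.497.

0.50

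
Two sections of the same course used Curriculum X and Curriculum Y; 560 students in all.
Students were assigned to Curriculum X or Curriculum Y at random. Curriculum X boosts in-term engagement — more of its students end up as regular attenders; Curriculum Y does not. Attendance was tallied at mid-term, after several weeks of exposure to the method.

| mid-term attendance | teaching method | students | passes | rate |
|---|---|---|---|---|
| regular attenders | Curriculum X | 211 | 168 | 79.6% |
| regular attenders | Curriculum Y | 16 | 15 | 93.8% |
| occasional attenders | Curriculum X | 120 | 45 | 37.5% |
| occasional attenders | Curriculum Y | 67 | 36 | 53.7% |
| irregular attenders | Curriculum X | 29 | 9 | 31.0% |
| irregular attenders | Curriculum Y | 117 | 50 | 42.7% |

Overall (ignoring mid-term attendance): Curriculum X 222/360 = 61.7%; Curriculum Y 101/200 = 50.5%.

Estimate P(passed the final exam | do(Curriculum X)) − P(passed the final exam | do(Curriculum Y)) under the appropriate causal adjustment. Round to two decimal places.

+0.11

The stratified and pooled comparisons disagree (Curriculum Y wins within each mid-term attendance; Curriculum X wins overall), so the answer turns on the causal role of mid-term attendance.
The distribution of mid-term attendance is itself part of what the teaching method does — it is an intermediate outcome. Holding it fixed would remove that part of the effect; the total effect is the pooled difference.
The causal difference is the pooled difference: 0.617 − 0.505 = +0.112.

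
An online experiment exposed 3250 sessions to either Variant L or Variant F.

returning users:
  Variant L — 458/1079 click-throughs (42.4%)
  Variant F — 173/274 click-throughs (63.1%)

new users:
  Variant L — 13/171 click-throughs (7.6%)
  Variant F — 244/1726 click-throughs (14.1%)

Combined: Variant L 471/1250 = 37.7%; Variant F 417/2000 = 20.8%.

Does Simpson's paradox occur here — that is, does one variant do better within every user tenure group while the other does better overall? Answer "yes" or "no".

Within each user tenure level (returning users 42.4% vs 63.1%; new users 7.6% vs 14.1%), Variant F has the higher rate every time. Pooled: 37.7% vs 20.8% — Variant L has the higher rate overall. The two comparisons disagree.

yes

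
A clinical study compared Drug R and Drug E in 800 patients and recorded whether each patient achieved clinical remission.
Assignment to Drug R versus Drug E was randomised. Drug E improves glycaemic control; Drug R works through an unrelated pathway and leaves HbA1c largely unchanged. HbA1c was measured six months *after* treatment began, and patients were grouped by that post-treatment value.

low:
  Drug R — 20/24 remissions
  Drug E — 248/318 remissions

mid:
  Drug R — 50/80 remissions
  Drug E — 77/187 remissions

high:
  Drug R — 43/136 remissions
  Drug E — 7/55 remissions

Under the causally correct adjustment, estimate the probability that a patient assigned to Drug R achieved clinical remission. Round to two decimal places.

HbA1c is recorded after the drug and is itself shifted by it — it sits on the causal path from drug to outcome. Conditioning on a mediator would strip out part of the effect we want; the pooled comparison gives the total causal effect.
So P(outcome | do(Drug R)) is just the pooled rate for Drug R: 113/240 = 0.471.

0.47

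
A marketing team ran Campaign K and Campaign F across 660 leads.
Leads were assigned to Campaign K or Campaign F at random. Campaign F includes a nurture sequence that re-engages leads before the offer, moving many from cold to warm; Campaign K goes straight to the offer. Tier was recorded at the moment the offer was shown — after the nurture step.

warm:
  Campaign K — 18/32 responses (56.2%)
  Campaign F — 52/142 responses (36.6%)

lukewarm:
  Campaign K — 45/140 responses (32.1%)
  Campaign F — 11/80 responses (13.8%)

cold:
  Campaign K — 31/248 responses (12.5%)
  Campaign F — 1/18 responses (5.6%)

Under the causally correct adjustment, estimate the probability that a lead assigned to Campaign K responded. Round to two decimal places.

0.22

Because the campaign influences engagement tier, engagement tier is a post-treatment mediator, not a confounder. Stratifying on it would bias the estimate; the causal effect is the crude pooled difference.
So P(outcome | do(Campaign K)) is just the pooled rate for Campaign K: 94/420 = 0.224.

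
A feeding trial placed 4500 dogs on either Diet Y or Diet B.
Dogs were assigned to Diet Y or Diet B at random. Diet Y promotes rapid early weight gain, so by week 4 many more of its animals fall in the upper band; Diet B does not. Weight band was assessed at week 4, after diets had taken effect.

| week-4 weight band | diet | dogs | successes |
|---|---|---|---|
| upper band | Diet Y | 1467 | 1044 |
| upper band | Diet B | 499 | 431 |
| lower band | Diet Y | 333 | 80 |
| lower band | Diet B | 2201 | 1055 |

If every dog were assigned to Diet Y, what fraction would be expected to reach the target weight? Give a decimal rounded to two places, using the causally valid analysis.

Stratifying would compare diets among dogs the diets themselves sorted into week-4 weight band groups — a form of selection on an intermediate. The unconditioned pooled rates give the total causal effect.
So P(outcome | do(Diet Y)) is just the pooled rate for Diet Y: 1124/1800 = 0.624.

0.62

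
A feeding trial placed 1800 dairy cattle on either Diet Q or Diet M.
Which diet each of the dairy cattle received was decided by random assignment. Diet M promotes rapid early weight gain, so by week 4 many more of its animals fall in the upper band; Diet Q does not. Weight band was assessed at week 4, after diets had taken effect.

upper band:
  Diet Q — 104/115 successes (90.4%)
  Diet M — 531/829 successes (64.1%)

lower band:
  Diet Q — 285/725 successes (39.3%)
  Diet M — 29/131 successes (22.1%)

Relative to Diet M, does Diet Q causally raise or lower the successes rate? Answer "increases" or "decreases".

decreases

The week-4 weight band-specific comparison favours Diet Q throughout, but the pooled figures favour Diet M. The question is whether to condition on week-4 weight band.
Stratifying would compare diets among dairy cattle the diets themselves sorted into week-4 weight band groups — a form of selection on an intermediate. The unconditioned pooled rates give the total causal effect.
Pooled: Diet Q 46.3% vs Diet M 58.3%; Diet M is higher overall.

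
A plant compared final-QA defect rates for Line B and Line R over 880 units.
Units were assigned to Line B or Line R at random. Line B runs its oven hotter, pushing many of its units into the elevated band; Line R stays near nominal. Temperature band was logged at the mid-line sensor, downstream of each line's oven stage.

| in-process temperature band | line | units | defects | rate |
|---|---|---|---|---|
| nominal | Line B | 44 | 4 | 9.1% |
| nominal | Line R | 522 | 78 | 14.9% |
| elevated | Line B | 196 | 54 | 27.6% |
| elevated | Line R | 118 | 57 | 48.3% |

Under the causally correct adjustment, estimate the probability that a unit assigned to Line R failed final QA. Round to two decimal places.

0.21

In-process temperature band is recorded after the line and is itself shifted by it — it sits on the causal path from line to outcome. Conditioning on a mediator would strip out part of the effect we want; the pooled comparison gives the total causal effect.
So P(outcome | do(Line R)) is just the pooled rate for Line R: 135/640 = 0.211.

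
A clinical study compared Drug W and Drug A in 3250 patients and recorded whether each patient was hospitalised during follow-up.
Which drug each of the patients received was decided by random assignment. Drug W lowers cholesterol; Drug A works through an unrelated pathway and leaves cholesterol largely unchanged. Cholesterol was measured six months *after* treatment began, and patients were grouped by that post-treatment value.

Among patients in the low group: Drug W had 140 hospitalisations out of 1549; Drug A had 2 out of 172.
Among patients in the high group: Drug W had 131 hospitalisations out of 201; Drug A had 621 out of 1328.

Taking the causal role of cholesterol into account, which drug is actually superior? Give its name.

Cholesterol lies on the pathway drug → cholesterol → outcome, so adjusting for it blocks the indirect effect. For the total causal effect of drug, use the unadjusted pooled rates.
Pooled: Drug W 15.5% vs Drug A 41.5%; Drug W is lower overall.

Drug W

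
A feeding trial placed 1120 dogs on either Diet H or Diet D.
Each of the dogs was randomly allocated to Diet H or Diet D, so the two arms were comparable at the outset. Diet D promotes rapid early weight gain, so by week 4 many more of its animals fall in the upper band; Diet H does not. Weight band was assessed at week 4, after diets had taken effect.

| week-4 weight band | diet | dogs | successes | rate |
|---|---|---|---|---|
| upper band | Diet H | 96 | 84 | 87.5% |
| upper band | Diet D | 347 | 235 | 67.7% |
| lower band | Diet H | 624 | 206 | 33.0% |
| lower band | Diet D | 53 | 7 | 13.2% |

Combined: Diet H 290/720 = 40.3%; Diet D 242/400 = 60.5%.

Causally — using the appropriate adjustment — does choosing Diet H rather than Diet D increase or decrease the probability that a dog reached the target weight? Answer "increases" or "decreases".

Week-4 weight band lies on the pathway diet → week-4 weight band → outcome, so adjusting for it blocks the indirect effect. For the total causal effect of diet, use the unadjusted pooled rates.
Pooled: Diet H 40.3% vs Diet D 60.5%; Diet D is higher overall.

decreases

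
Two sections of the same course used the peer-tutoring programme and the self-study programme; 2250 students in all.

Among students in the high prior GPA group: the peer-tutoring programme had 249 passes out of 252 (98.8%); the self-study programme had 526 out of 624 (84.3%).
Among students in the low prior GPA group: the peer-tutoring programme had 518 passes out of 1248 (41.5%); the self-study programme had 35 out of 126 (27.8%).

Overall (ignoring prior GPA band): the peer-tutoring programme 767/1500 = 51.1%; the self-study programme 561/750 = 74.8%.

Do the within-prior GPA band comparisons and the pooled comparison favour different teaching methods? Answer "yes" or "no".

Within each prior GPA band level (high prior GPA 98.8% vs 84.3%; low prior GPA 41.5% vs 27.8%), the peer-tutoring programme has the higher rate every time. Pooled: 51.1% vs 74.8% — the self-study programme has the higher rate overall. The two comparisons disagree.

yes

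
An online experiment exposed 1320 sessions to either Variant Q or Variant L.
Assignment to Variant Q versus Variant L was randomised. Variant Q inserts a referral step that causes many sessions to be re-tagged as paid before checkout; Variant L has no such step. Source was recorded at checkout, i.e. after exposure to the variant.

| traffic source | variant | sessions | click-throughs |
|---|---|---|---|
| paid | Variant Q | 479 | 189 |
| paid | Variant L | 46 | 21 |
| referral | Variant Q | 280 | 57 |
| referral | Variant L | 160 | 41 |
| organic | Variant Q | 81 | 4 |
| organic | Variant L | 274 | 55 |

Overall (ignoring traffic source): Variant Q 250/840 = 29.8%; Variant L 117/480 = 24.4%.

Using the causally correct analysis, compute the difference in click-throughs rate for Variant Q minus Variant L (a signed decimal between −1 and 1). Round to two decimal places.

Variant L is higher inside every traffic source stratum but Variant Q is higher in aggregate. Whether to stratify depends on how traffic source relates to the variant.
Because the variant influences traffic source, traffic source is a post-treatment mediator, not a confounder. Stratifying on it would bias the estimate; the causal effect is the crude pooled difference.
The causal difference is the pooled difference: 0.298 − 0.244 = +0.054.

+0.05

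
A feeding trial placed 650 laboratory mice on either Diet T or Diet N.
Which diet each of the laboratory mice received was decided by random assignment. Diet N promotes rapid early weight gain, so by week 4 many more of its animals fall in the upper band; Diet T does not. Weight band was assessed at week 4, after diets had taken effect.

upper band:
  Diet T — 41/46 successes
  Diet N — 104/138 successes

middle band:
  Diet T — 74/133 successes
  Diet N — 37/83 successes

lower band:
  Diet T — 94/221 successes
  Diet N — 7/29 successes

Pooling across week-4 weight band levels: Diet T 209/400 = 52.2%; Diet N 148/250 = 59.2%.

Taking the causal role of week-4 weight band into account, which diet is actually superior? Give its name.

Diet N

Within every week-4 weight band level Diet T has the higher rate, yet pooled Diet N does — Simpson's reversal.
Because the diet influences week-4 weight band, week-4 weight band is a post-treatment mediator, not a confounder. Stratifying on it would bias the estimate; the causal effect is the crude pooled difference.
Pooled: Diet T 52.2% vs Diet N 59.2%; Diet N is higher overall.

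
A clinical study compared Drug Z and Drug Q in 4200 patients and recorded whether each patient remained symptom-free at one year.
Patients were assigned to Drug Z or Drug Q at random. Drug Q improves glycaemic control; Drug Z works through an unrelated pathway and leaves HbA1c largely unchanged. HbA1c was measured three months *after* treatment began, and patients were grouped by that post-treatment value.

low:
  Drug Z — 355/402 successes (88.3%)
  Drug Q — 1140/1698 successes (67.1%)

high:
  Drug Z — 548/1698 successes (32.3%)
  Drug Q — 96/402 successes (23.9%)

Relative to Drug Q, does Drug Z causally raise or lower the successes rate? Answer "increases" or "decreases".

decreases

HbA1c is downstream of the drug. One should not condition on a consequence of treatment, so the overall rates are the right comparison.
Pooled: Drug Z 43.0% vs Drug Q 58.9%; Drug Q is higher overall.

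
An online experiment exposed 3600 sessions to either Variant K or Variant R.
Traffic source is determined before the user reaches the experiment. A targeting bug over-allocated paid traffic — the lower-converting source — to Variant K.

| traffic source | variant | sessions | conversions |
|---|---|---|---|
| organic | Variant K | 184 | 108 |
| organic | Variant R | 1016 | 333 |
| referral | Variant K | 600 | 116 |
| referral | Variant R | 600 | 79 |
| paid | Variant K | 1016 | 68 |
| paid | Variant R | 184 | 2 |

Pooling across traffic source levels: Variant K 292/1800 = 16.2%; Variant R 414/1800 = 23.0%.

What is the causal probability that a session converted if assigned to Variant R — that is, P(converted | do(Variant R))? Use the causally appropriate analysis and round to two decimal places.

0.16

Within every traffic source level Variant K has the higher rate, yet pooled Variant R does — Simpson's reversal.
Nothing the variant does changes traffic source; the imbalance is an allocation artefact. With traffic source also predicting the outcome, the pooled figure is confounded, and the within-stratum comparison is the causal one.
Standardising Variant R to the population traffic source mix: 0.333·333/1016 + 0.333·79/600 + 0.333·2/184 = 0.157.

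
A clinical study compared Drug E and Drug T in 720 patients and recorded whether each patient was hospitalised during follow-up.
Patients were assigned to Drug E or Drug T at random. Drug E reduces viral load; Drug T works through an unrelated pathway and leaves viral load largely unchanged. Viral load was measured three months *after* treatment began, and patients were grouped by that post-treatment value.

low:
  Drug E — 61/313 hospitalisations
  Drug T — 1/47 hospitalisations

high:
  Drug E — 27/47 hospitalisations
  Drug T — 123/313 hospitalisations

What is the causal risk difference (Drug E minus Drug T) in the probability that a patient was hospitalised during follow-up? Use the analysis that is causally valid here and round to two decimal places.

Because the drug influences viral load, viral load is a post-treatment mediator, not a confounder. Stratifying on it would bias the estimate; the causal effect is the crude pooled difference.
The causal difference is the pooled difference: 0.244 − 0.344 = -0.100.

-0.10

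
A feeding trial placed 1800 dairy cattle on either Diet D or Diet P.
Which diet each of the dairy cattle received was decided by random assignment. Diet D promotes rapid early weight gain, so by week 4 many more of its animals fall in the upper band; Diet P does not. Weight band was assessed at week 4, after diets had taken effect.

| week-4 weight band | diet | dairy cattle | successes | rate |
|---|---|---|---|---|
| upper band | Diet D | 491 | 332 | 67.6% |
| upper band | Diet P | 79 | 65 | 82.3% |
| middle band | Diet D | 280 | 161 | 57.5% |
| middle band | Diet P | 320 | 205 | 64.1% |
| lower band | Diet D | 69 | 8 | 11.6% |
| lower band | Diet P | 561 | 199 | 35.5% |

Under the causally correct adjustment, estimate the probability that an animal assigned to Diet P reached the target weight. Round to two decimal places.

0.49

Because the diet influences week-4 weight band, week-4 weight band is a post-treatment mediator, not a confounder. Stratifying on it would bias the estimate; the causal effect is the crude pooled difference.
So P(outcome | do(Diet P)) is just the pooled rate for Diet P: 469/960 = 0.489.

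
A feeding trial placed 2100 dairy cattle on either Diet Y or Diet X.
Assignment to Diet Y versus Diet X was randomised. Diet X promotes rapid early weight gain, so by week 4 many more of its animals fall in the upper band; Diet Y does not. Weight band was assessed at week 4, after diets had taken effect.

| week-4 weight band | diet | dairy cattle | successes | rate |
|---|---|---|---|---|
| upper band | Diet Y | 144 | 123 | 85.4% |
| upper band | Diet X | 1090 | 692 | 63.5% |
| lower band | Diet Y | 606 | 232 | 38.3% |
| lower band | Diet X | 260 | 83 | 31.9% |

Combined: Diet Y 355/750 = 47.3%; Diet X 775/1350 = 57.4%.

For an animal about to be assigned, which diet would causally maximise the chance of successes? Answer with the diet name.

Diet X

The distribution of week-4 weight band is itself part of what the diet does — it is an intermediate outcome. Holding it fixed would remove that part of the effect; the total effect is the pooled difference.
Pooled: Diet Y 47.3% vs Diet X 57.4%; Diet X is higher overall.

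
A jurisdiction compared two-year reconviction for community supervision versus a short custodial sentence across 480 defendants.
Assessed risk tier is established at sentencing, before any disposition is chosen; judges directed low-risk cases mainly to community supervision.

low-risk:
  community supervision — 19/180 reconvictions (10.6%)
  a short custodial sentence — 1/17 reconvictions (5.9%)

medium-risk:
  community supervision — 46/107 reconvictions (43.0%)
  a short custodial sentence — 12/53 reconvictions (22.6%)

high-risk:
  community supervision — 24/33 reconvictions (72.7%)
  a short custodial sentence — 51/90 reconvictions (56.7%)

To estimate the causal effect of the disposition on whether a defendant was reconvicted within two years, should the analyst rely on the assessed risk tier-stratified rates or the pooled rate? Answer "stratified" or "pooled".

a short custodial sentence is lower inside every assessed risk tier stratum but community supervision is lower in aggregate. Whether to stratify depends on how assessed risk tier relates to the disposition.
Nothing the disposition does changes assessed risk tier; the imbalance is an allocation artefact. With assessed risk tier also predicting the outcome, the pooled figure is confounded, and the within-stratum comparison is the causal one.
Within each level — low-risk: 10.6% vs 5.9%; medium-risk: 43.0% vs 22.6%; high-risk: 72.7% vs 56.7% — a short custodial sentence is lower every time.

stratified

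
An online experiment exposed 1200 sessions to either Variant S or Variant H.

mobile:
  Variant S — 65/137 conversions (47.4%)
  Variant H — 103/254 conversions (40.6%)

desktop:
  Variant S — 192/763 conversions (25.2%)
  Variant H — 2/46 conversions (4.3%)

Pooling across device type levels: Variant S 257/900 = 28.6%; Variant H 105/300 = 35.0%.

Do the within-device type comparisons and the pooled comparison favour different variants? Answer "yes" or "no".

yes

Within each device type level (mobile 47.4% vs 40.6%; desktop 25.2% vs 4.3%), Variant S has the higher rate every time. Pooled: 28.6% vs 35.0% — Variant H has the higher rate overall. The two comparisons disagree.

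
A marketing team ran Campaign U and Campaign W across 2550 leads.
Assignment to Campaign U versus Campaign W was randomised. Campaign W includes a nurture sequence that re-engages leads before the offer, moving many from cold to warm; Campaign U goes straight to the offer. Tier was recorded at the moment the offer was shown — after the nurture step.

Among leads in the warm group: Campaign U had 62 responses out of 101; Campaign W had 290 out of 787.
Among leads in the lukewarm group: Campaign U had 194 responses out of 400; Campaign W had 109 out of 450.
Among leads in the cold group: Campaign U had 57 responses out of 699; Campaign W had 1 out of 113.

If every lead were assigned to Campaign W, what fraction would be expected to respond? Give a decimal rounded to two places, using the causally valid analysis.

0.30

Campaign U is higher inside every engagement tier stratum but Campaign W is higher in aggregate. Whether to stratify depends on how engagement tier relates to the campaign.
Stratifying would compare campaigns among leads the campaigns themselves sorted into engagement tier groups — a form of selection on an intermediate. The unconditioned pooled rates give the total causal effect.
So P(outcome | do(Campaign W)) is just the pooled rate for Campaign W: 400/1350 = 0.296.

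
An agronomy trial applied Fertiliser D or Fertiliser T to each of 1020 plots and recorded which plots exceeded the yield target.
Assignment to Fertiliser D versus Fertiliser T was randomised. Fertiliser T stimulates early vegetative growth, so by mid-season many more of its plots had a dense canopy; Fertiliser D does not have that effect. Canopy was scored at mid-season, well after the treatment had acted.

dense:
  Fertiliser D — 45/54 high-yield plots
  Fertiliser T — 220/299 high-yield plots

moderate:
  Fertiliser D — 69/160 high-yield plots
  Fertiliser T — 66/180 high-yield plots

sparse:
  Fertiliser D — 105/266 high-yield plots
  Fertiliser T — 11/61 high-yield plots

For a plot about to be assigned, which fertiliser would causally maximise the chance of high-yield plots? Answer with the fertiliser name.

Stratifying would compare fertilisers among plots the fertilisers themselves sorted into mid-season canopy groups — a form of selection on an intermediate. The unconditioned pooled rates give the total causal effect.
Pooled: Fertiliser D 45.6% vs Fertiliser T 55.0%; Fertiliser T is higher overall.

Fertiliser T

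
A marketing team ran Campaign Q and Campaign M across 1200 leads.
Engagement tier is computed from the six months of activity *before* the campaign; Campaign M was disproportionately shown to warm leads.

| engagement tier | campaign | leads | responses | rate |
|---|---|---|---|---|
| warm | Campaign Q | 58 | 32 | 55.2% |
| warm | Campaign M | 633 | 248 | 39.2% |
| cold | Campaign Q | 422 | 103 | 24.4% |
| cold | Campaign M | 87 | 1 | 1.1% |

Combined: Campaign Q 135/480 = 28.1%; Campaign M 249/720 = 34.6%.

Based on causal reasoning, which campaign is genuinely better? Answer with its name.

Campaign Q

Since engagement tier is a pre-existing factor (not a product of the campaign) and it affects the outcome on its own, it is a confounder. The stratified rates, not the pooled rate, identify the causal effect.
Within each level — warm: 55.2% vs 39.2%; cold: 24.4% vs 1.1% — Campaign Q is higher every time.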